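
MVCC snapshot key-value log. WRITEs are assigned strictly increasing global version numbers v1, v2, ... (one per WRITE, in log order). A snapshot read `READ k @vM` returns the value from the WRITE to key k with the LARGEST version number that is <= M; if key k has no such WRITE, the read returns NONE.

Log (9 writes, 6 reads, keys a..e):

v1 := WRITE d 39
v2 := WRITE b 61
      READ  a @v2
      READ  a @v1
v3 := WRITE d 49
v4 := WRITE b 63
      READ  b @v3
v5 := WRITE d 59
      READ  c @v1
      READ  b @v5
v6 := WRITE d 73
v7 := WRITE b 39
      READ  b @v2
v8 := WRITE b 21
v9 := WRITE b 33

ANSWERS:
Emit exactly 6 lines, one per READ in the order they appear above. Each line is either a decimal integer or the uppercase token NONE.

v1: WRITE d=39  (d history now [(1, 39)])
v2: WRITE b=61  (b history now [(2, 61)])
READ a @v2: history=[] -> no version <= 2 -> NONE
READ a @v1: history=[] -> no version <= 1 -> NONE
v3: WRITE d=49  (d history now [(1, 39), (3, 49)])
v4: WRITE b=63  (b history now [(2, 61), (4, 63)])
READ b @v3: history=[(2, 61), (4, 63)] -> pick v2 -> 61
v5: WRITE d=59  (d history now [(1, 39), (3, 49), (5, 59)])
READ c @v1: history=[] -> no version <= 1 -> NONE
READ b @v5: history=[(2, 61), (4, 63)] -> pick v4 -> 63
v6: WRITE d=73  (d history now [(1, 39), (3, 49), (5, 59), (6, 73)])
v7: WRITE b=39  (b history now [(2, 61), (4, 63), (7, 39)])
READ b @v2: history=[(2, 61), (4, 63), (7, 39)] -> pick v2 -> 61
v8: WRITE b=21  (b history now [(2, 61), (4, 63), (7, 39), (8, 21)])
v9: WRITE b=33  (b history now [(2, 61), (4, 63), (7, 39), (8, 21), (9, 33)])

Answer: NONE
NONE
61
NONE
63
61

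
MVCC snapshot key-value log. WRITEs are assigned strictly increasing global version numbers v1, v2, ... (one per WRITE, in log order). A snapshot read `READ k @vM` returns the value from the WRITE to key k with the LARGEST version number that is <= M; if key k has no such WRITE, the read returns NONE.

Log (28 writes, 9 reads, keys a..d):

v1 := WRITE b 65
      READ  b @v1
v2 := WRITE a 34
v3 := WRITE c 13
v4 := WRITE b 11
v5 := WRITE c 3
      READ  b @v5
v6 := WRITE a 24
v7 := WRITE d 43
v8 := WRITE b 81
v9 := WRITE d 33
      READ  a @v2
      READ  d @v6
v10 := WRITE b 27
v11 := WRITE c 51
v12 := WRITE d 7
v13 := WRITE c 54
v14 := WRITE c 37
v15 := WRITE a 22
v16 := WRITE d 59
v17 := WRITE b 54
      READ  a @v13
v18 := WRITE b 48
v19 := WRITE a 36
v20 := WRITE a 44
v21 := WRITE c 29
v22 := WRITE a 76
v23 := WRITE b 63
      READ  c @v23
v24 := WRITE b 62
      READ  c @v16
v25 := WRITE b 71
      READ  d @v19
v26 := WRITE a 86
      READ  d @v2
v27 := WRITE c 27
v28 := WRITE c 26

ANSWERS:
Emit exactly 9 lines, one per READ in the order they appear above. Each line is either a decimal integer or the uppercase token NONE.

v1: WRITE b=65  (b history now [(1, 65)])
READ b @v1: history=[(1, 65)] -> pick v1 -> 65
v2: WRITE a=34  (a history now [(2, 34)])
v3: WRITE c=13  (c history now [(3, 13)])
v4: WRITE b=11  (b history now [(1, 65), (4, 11)])
v5: WRITE c=3  (c history now [(3, 13), (5, 3)])
READ b @v5: history=[(1, 65), (4, 11)] -> pick v4 -> 11
v6: WRITE a=24  (a history now [(2, 34), (6, 24)])
v7: WRITE d=43  (d history now [(7, 43)])
v8: WRITE b=81  (b history now [(1, 65), (4, 11), (8, 81)])
v9: WRITE d=33  (d history now [(7, 43), (9, 33)])
READ a @v2: history=[(2, 34), (6, 24)] -> pick v2 -> 34
READ d @v6: history=[(7, 43), (9, 33)] -> no version <= 6 -> NONE
v10: WRITE b=27  (b history now [(1, 65), (4, 11), (8, 81), (10, 27)])
v11: WRITE c=51  (c history now [(3, 13), (5, 3), (11, 51)])
v12: WRITE d=7  (d history now [(7, 43), (9, 33), (12, 7)])
v13: WRITE c=54  (c history now [(3, 13), (5, 3), (11, 51), (13, 54)])
v14: WRITE c=37  (c history now [(3, 13), (5, 3), (11, 51), (13, 54), (14, 37)])
v15: WRITE a=22  (a history now [(2, 34), (6, 24), (15, 22)])
v16: WRITE d=59  (d history now [(7, 43), (9, 33), (12, 7), (16, 59)])
v17: WRITE b=54  (b history now [(1, 65), (4, 11), (8, 81), (10, 27), (17, 54)])
READ a @v13: history=[(2, 34), (6, 24), (15, 22)] -> pick v6 -> 24
v18: WRITE b=48  (b history now [(1, 65), (4, 11), (8, 81), (10, 27), (17, 54), (18, 48)])
v19: WRITE a=36  (a history now [(2, 34), (6, 24), (15, 22), (19, 36)])
v20: WRITE a=44  (a history now [(2, 34), (6, 24), (15, 22), (19, 36), (20, 44)])
v21: WRITE c=29  (c history now [(3, 13), (5, 3), (11, 51), (13, 54), (14, 37), (21, 29)])
v22: WRITE a=76  (a history now [(2, 34), (6, 24), (15, 22), (19, 36), (20, 44), (22, 76)])
v23: WRITE b=63  (b history now [(1, 65), (4, 11), (8, 81), (10, 27), (17, 54), (18, 48), (23, 63)])
READ c @v23: history=[(3, 13), (5, 3), (11, 51), (13, 54), (14, 37), (21, 29)] -> pick v21 -> 29
v24: WRITE b=62  (b history now [(1, 65), (4, 11), (8, 81), (10, 27), (17, 54), (18, 48), (23, 63), (24, 62)])
READ c @v16: history=[(3, 13), (5, 3), (11, 51), (13, 54), (14, 37), (21, 29)] -> pick v14 -> 37
v25: WRITE b=71  (b history now [(1, 65), (4, 11), (8, 81), (10, 27), (17, 54), (18, 48), (23, 63), (24, 62), (25, 71)])
READ d @v19: history=[(7, 43), (9, 33), (12, 7), (16, 59)] -> pick v16 -> 59
v26: WRITE a=86  (a history now [(2, 34), (6, 24), (15, 22), (19, 36), (20, 44), (22, 76), (26, 86)])
READ d @v2: history=[(7, 43), (9, 33), (12, 7), (16, 59)] -> no version <= 2 -> NONE
v27: WRITE c=27  (c history now [(3, 13), (5, 3), (11, 51), (13, 54), (14, 37), (21, 29), (27, 27)])
v28: WRITE c=26  (c history now [(3, 13), (5, 3), (11, 51), (13, 54), (14, 37), (21, 29), (27, 27), (28, 26)])

Answer: 65
11
34
NONE
24
29
37
59
NONE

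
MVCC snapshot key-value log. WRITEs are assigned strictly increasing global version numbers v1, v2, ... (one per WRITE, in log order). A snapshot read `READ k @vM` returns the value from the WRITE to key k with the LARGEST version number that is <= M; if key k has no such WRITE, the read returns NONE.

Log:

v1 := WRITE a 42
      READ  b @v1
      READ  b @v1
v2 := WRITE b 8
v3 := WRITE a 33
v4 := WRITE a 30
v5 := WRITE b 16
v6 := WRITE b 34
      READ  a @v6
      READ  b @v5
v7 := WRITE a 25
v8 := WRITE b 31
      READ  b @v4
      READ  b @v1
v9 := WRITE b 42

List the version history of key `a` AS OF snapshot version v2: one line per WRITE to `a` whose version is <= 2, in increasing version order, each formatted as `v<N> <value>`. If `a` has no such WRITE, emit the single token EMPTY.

Scan writes for key=a with version <= 2:
  v1 WRITE a 42 -> keep
  v2 WRITE b 8 -> skip
  v3 WRITE a 33 -> drop (> snap)
  v4 WRITE a 30 -> drop (> snap)
  v5 WRITE b 16 -> skip
  v6 WRITE b 34 -> skip
  v7 WRITE a 25 -> drop (> snap)
  v8 WRITE b 31 -> skip
  v9 WRITE b 42 -> skip
Collected: [(1, 42)]

Answer: v1 42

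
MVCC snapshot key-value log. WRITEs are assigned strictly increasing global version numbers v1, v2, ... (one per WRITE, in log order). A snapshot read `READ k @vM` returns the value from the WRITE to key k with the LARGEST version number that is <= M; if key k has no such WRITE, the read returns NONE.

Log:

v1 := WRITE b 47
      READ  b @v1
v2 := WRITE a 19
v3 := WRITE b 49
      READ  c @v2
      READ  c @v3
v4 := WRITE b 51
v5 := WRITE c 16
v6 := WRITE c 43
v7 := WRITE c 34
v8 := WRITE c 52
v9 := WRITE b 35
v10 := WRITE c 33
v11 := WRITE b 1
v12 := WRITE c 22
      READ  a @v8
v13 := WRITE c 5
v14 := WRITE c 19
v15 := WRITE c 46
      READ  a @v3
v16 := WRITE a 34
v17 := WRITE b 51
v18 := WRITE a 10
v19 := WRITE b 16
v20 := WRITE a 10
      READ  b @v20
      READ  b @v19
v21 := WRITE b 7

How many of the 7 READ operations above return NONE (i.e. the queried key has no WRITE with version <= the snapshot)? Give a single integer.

v1: WRITE b=47  (b history now [(1, 47)])
READ b @v1: history=[(1, 47)] -> pick v1 -> 47
v2: WRITE a=19  (a history now [(2, 19)])
v3: WRITE b=49  (b history now [(1, 47), (3, 49)])
READ c @v2: history=[] -> no version <= 2 -> NONE
READ c @v3: history=[] -> no version <= 3 -> NONE
v4: WRITE b=51  (b history now [(1, 47), (3, 49), (4, 51)])
v5: WRITE c=16  (c history now [(5, 16)])
v6: WRITE c=43  (c history now [(5, 16), (6, 43)])
v7: WRITE c=34  (c history now [(5, 16), (6, 43), (7, 34)])
v8: WRITE c=52  (c history now [(5, 16), (6, 43), (7, 34), (8, 52)])
v9: WRITE b=35  (b history now [(1, 47), (3, 49), (4, 51), (9, 35)])
v10: WRITE c=33  (c history now [(5, 16), (6, 43), (7, 34), (8, 52), (10, 33)])
v11: WRITE b=1  (b history now [(1, 47), (3, 49), (4, 51), (9, 35), (11, 1)])
v12: WRITE c=22  (c history now [(5, 16), (6, 43), (7, 34), (8, 52), (10, 33), (12, 22)])
READ a @v8: history=[(2, 19)] -> pick v2 -> 19
v13: WRITE c=5  (c history now [(5, 16), (6, 43), (7, 34), (8, 52), (10, 33), (12, 22), (13, 5)])
v14: WRITE c=19  (c history now [(5, 16), (6, 43), (7, 34), (8, 52), (10, 33), (12, 22), (13, 5), (14, 19)])
v15: WRITE c=46  (c history now [(5, 16), (6, 43), (7, 34), (8, 52), (10, 33), (12, 22), (13, 5), (14, 19), (15, 46)])
READ a @v3: history=[(2, 19)] -> pick v2 -> 19
v16: WRITE a=34  (a history now [(2, 19), (16, 34)])
v17: WRITE b=51  (b history now [(1, 47), (3, 49), (4, 51), (9, 35), (11, 1), (17, 51)])
v18: WRITE a=10  (a history now [(2, 19), (16, 34), (18, 10)])
v19: WRITE b=16  (b history now [(1, 47), (3, 49), (4, 51), (9, 35), (11, 1), (17, 51), (19, 16)])
v20: WRITE a=10  (a history now [(2, 19), (16, 34), (18, 10), (20, 10)])
READ b @v20: history=[(1, 47), (3, 49), (4, 51), (9, 35), (11, 1), (17, 51), (19, 16)] -> pick v19 -> 16
READ b @v19: history=[(1, 47), (3, 49), (4, 51), (9, 35), (11, 1), (17, 51), (19, 16)] -> pick v19 -> 16
v21: WRITE b=7  (b history now [(1, 47), (3, 49), (4, 51), (9, 35), (11, 1), (17, 51), (19, 16), (21, 7)])
Read results in order: ['47', 'NONE', 'NONE', '19', '19', '16', '16']
NONE count = 2

Answer: 2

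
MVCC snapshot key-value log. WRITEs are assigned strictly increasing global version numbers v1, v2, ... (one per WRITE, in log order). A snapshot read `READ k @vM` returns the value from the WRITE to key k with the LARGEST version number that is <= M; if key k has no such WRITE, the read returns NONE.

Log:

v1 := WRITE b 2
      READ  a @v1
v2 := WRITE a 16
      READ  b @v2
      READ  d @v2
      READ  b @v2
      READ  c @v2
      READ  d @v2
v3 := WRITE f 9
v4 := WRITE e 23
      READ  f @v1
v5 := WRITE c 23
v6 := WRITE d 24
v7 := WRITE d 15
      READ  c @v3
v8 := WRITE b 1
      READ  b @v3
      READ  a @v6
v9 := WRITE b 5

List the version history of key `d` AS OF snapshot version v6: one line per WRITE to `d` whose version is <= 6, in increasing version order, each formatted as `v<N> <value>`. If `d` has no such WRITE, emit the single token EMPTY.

Answer: v6 24

Derivation:
Scan writes for key=d with version <= 6:
  v1 WRITE b 2 -> skip
  v2 WRITE a 16 -> skip
  v3 WRITE f 9 -> skip
  v4 WRITE e 23 -> skip
  v5 WRITE c 23 -> skip
  v6 WRITE d 24 -> keep
  v7 WRITE d 15 -> drop (> snap)
  v8 WRITE b 1 -> skip
  v9 WRITE b 5 -> skip
Collected: [(6, 24)]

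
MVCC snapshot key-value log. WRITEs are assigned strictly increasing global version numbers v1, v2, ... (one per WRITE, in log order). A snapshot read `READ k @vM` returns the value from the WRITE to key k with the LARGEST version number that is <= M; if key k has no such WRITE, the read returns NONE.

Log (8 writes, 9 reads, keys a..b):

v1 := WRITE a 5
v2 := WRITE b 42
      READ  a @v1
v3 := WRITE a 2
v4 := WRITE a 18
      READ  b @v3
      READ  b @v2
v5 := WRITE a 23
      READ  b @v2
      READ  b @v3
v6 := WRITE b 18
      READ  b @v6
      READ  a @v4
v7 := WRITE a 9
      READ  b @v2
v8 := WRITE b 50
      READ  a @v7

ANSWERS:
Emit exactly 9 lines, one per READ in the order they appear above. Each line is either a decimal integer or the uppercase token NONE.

Answer: 5
42
42
42
42
18
18
42
9

Derivation:
v1: WRITE a=5  (a history now [(1, 5)])
v2: WRITE b=42  (b history now [(2, 42)])
READ a @v1: history=[(1, 5)] -> pick v1 -> 5
v3: WRITE a=2  (a history now [(1, 5), (3, 2)])
v4: WRITE a=18  (a history now [(1, 5), (3, 2), (4, 18)])
READ b @v3: history=[(2, 42)] -> pick v2 -> 42
READ b @v2: history=[(2, 42)] -> pick v2 -> 42
v5: WRITE a=23  (a history now [(1, 5), (3, 2), (4, 18), (5, 23)])
READ b @v2: history=[(2, 42)] -> pick v2 -> 42
READ b @v3: history=[(2, 42)] -> pick v2 -> 42
v6: WRITE b=18  (b history now [(2, 42), (6, 18)])
READ b @v6: history=[(2, 42), (6, 18)] -> pick v6 -> 18
READ a @v4: history=[(1, 5), (3, 2), (4, 18), (5, 23)] -> pick v4 -> 18
v7: WRITE a=9  (a history now [(1, 5), (3, 2), (4, 18), (5, 23), (7, 9)])
READ b @v2: history=[(2, 42), (6, 18)] -> pick v2 -> 42
v8: WRITE b=50  (b history now [(2, 42), (6, 18), (8, 50)])
READ a @v7: history=[(1, 5), (3, 2), (4, 18), (5, 23), (7, 9)] -> pick v7 -> 9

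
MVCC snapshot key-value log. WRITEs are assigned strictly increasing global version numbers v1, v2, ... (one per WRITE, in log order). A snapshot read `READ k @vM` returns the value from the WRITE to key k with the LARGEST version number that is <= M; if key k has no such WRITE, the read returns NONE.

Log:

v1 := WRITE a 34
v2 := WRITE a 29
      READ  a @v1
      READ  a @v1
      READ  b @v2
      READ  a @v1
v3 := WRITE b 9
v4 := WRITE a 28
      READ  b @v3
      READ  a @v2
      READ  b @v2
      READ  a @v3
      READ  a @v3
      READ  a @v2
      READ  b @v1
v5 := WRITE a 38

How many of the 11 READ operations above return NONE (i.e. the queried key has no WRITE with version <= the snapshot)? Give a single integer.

Answer: 3

Derivation:
v1: WRITE a=34  (a history now [(1, 34)])
v2: WRITE a=29  (a history now [(1, 34), (2, 29)])
READ a @v1: history=[(1, 34), (2, 29)] -> pick v1 -> 34
READ a @v1: history=[(1, 34), (2, 29)] -> pick v1 -> 34
READ b @v2: history=[] -> no version <= 2 -> NONE
READ a @v1: history=[(1, 34), (2, 29)] -> pick v1 -> 34
v3: WRITE b=9  (b history now [(3, 9)])
v4: WRITE a=28  (a history now [(1, 34), (2, 29), (4, 28)])
READ b @v3: history=[(3, 9)] -> pick v3 -> 9
READ a @v2: history=[(1, 34), (2, 29), (4, 28)] -> pick v2 -> 29
READ b @v2: history=[(3, 9)] -> no version <= 2 -> NONE
READ a @v3: history=[(1, 34), (2, 29), (4, 28)] -> pick v2 -> 29
READ a @v3: history=[(1, 34), (2, 29), (4, 28)] -> pick v2 -> 29
READ a @v2: history=[(1, 34), (2, 29), (4, 28)] -> pick v2 -> 29
READ b @v1: history=[(3, 9)] -> no version <= 1 -> NONE
v5: WRITE a=38  (a history now [(1, 34), (2, 29), (4, 28), (5, 38)])
Read results in order: ['34', '34', 'NONE', '34', '9', '29', 'NONE', '29', '29', '29', 'NONE']
NONE count = 3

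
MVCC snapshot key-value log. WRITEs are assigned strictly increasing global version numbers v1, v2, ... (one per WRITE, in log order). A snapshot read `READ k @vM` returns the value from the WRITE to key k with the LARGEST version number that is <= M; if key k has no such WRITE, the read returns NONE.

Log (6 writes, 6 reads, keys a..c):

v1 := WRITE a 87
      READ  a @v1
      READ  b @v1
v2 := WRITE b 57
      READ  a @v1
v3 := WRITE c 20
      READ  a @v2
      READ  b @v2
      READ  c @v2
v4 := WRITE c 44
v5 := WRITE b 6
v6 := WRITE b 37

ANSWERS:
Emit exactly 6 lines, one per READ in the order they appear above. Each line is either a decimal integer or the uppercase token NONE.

Answer: 87
NONE
87
87
57
NONE

Derivation:
v1: WRITE a=87  (a history now [(1, 87)])
READ a @v1: history=[(1, 87)] -> pick v1 -> 87
READ b @v1: history=[] -> no version <= 1 -> NONE
v2: WRITE b=57  (b history now [(2, 57)])
READ a @v1: history=[(1, 87)] -> pick v1 -> 87
v3: WRITE c=20  (c history now [(3, 20)])
READ a @v2: history=[(1, 87)] -> pick v1 -> 87
READ b @v2: history=[(2, 57)] -> pick v2 -> 57
READ c @v2: history=[(3, 20)] -> no version <= 2 -> NONE
v4: WRITE c=44  (c history now [(3, 20), (4, 44)])
v5: WRITE b=6  (b history now [(2, 57), (5, 6)])
v6: WRITE b=37  (b history now [(2, 57), (5, 6), (6, 37)])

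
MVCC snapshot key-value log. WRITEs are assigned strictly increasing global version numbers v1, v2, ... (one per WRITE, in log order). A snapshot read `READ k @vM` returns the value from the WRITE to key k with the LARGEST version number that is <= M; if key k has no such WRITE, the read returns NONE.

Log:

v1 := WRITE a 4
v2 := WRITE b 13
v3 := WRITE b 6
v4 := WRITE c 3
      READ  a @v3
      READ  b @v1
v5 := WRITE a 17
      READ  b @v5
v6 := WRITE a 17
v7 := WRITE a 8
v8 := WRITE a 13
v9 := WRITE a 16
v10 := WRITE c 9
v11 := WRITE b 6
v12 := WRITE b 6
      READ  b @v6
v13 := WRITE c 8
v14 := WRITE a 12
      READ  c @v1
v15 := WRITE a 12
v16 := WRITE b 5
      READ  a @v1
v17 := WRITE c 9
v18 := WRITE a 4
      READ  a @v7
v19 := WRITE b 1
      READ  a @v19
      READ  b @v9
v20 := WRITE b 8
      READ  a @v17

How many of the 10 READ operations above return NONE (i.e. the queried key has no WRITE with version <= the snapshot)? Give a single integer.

Answer: 2

Derivation:
v1: WRITE a=4  (a history now [(1, 4)])
v2: WRITE b=13  (b history now [(2, 13)])
v3: WRITE b=6  (b history now [(2, 13), (3, 6)])
v4: WRITE c=3  (c history now [(4, 3)])
READ a @v3: history=[(1, 4)] -> pick v1 -> 4
READ b @v1: history=[(2, 13), (3, 6)] -> no version <= 1 -> NONE
v5: WRITE a=17  (a history now [(1, 4), (5, 17)])
READ b @v5: history=[(2, 13), (3, 6)] -> pick v3 -> 6
v6: WRITE a=17  (a history now [(1, 4), (5, 17), (6, 17)])
v7: WRITE a=8  (a history now [(1, 4), (5, 17), (6, 17), (7, 8)])
v8: WRITE a=13  (a history now [(1, 4), (5, 17), (6, 17), (7, 8), (8, 13)])
v9: WRITE a=16  (a history now [(1, 4), (5, 17), (6, 17), (7, 8), (8, 13), (9, 16)])
v10: WRITE c=9  (c history now [(4, 3), (10, 9)])
v11: WRITE b=6  (b history now [(2, 13), (3, 6), (11, 6)])
v12: WRITE b=6  (b history now [(2, 13), (3, 6), (11, 6), (12, 6)])
READ b @v6: history=[(2, 13), (3, 6), (11, 6), (12, 6)] -> pick v3 -> 6
v13: WRITE c=8  (c history now [(4, 3), (10, 9), (13, 8)])
v14: WRITE a=12  (a history now [(1, 4), (5, 17), (6, 17), (7, 8), (8, 13), (9, 16), (14, 12)])
READ c @v1: history=[(4, 3), (10, 9), (13, 8)] -> no version <= 1 -> NONE
v15: WRITE a=12  (a history now [(1, 4), (5, 17), (6, 17), (7, 8), (8, 13), (9, 16), (14, 12), (15, 12)])
v16: WRITE b=5  (b history now [(2, 13), (3, 6), (11, 6), (12, 6), (16, 5)])
READ a @v1: history=[(1, 4), (5, 17), (6, 17), (7, 8), (8, 13), (9, 16), (14, 12), (15, 12)] -> pick v1 -> 4
v17: WRITE c=9  (c history now [(4, 3), (10, 9), (13, 8), (17, 9)])
v18: WRITE a=4  (a history now [(1, 4), (5, 17), (6, 17), (7, 8), (8, 13), (9, 16), (14, 12), (15, 12), (18, 4)])
READ a @v7: history=[(1, 4), (5, 17), (6, 17), (7, 8), (8, 13), (9, 16), (14, 12), (15, 12), (18, 4)] -> pick v7 -> 8
v19: WRITE b=1  (b history now [(2, 13), (3, 6), (11, 6), (12, 6), (16, 5), (19, 1)])
READ a @v19: history=[(1, 4), (5, 17), (6, 17), (7, 8), (8, 13), (9, 16), (14, 12), (15, 12), (18, 4)] -> pick v18 -> 4
READ b @v9: history=[(2, 13), (3, 6), (11, 6), (12, 6), (16, 5), (19, 1)] -> pick v3 -> 6
v20: WRITE b=8  (b history now [(2, 13), (3, 6), (11, 6), (12, 6), (16, 5), (19, 1), (20, 8)])
READ a @v17: history=[(1, 4), (5, 17), (6, 17), (7, 8), (8, 13), (9, 16), (14, 12), (15, 12), (18, 4)] -> pick v15 -> 12
Read results in order: ['4', 'NONE', '6', '6', 'NONE', '4', '8', '4', '6', '12']
NONE count = 2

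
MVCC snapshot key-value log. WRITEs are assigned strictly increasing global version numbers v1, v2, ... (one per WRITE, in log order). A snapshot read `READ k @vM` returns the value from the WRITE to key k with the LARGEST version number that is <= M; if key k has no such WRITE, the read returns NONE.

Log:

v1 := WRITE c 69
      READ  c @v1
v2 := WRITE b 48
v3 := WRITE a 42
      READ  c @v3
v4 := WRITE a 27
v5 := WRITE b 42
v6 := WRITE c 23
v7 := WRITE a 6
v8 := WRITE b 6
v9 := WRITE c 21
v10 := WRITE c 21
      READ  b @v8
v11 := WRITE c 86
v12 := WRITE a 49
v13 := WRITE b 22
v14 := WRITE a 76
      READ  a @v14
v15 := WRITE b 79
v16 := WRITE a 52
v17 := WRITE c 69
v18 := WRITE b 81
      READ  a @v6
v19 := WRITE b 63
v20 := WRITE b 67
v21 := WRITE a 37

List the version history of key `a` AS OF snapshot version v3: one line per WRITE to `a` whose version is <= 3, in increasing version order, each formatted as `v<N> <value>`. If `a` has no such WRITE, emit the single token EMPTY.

Answer: v3 42

Derivation:
Scan writes for key=a with version <= 3:
  v1 WRITE c 69 -> skip
  v2 WRITE b 48 -> skip
  v3 WRITE a 42 -> keep
  v4 WRITE a 27 -> drop (> snap)
  v5 WRITE b 42 -> skip
  v6 WRITE c 23 -> skip
  v7 WRITE a 6 -> drop (> snap)
  v8 WRITE b 6 -> skip
  v9 WRITE c 21 -> skip
  v10 WRITE c 21 -> skip
  v11 WRITE c 86 -> skip
  v12 WRITE a 49 -> drop (> snap)
  v13 WRITE b 22 -> skip
  v14 WRITE a 76 -> drop (> snap)
  v15 WRITE b 79 -> skip
  v16 WRITE a 52 -> drop (> snap)
  v17 WRITE c 69 -> skip
  v18 WRITE b 81 -> skip
  v19 WRITE b 63 -> skip
  v20 WRITE b 67 -> skip
  v21 WRITE a 37 -> drop (> snap)
Collected: [(3, 42)]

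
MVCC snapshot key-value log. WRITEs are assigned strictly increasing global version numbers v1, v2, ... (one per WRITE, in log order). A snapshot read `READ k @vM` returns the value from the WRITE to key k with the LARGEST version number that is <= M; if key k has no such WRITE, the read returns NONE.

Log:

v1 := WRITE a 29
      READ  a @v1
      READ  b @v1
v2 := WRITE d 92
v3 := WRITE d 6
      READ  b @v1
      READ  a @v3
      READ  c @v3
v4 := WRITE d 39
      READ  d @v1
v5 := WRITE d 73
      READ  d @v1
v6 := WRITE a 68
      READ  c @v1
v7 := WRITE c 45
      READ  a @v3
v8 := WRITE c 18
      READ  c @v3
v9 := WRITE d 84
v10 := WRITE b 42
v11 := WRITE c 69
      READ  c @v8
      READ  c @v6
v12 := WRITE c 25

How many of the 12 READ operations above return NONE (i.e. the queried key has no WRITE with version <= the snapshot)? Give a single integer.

v1: WRITE a=29  (a history now [(1, 29)])
READ a @v1: history=[(1, 29)] -> pick v1 -> 29
READ b @v1: history=[] -> no version <= 1 -> NONE
v2: WRITE d=92  (d history now [(2, 92)])
v3: WRITE d=6  (d history now [(2, 92), (3, 6)])
READ b @v1: history=[] -> no version <= 1 -> NONE
READ a @v3: history=[(1, 29)] -> pick v1 -> 29
READ c @v3: history=[] -> no version <= 3 -> NONE
v4: WRITE d=39  (d history now [(2, 92), (3, 6), (4, 39)])
READ d @v1: history=[(2, 92), (3, 6), (4, 39)] -> no version <= 1 -> NONE
v5: WRITE d=73  (d history now [(2, 92), (3, 6), (4, 39), (5, 73)])
READ d @v1: history=[(2, 92), (3, 6), (4, 39), (5, 73)] -> no version <= 1 -> NONE
v6: WRITE a=68  (a history now [(1, 29), (6, 68)])
READ c @v1: history=[] -> no version <= 1 -> NONE
v7: WRITE c=45  (c history now [(7, 45)])
READ a @v3: history=[(1, 29), (6, 68)] -> pick v1 -> 29
v8: WRITE c=18  (c history now [(7, 45), (8, 18)])
READ c @v3: history=[(7, 45), (8, 18)] -> no version <= 3 -> NONE
v9: WRITE d=84  (d history now [(2, 92), (3, 6), (4, 39), (5, 73), (9, 84)])
v10: WRITE b=42  (b history now [(10, 42)])
v11: WRITE c=69  (c history now [(7, 45), (8, 18), (11, 69)])
READ c @v8: history=[(7, 45), (8, 18), (11, 69)] -> pick v8 -> 18
READ c @v6: history=[(7, 45), (8, 18), (11, 69)] -> no version <= 6 -> NONE
v12: WRITE c=25  (c history now [(7, 45), (8, 18), (11, 69), (12, 25)])
Read results in order: ['29', 'NONE', 'NONE', '29', 'NONE', 'NONE', 'NONE', 'NONE', '29', 'NONE', '18', 'NONE']
NONE count = 8

Answer: 8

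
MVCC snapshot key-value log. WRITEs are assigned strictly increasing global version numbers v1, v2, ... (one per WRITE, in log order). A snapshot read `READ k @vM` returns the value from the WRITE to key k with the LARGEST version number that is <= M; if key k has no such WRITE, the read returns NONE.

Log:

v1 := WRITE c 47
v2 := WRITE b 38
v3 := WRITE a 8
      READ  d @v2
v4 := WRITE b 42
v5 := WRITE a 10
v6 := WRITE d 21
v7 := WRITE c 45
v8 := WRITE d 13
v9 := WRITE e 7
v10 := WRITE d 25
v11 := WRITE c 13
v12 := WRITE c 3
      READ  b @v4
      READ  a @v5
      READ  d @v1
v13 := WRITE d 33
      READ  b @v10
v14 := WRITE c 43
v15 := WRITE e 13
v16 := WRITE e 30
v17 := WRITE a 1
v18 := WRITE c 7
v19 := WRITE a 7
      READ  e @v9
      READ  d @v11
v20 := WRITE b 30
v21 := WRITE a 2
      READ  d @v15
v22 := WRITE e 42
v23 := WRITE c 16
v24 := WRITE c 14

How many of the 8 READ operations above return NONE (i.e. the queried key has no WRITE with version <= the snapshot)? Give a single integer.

Answer: 2

Derivation:
v1: WRITE c=47  (c history now [(1, 47)])
v2: WRITE b=38  (b history now [(2, 38)])
v3: WRITE a=8  (a history now [(3, 8)])
READ d @v2: history=[] -> no version <= 2 -> NONE
v4: WRITE b=42  (b history now [(2, 38), (4, 42)])
v5: WRITE a=10  (a history now [(3, 8), (5, 10)])
v6: WRITE d=21  (d history now [(6, 21)])
v7: WRITE c=45  (c history now [(1, 47), (7, 45)])
v8: WRITE d=13  (d history now [(6, 21), (8, 13)])
v9: WRITE e=7  (e history now [(9, 7)])
v10: WRITE d=25  (d history now [(6, 21), (8, 13), (10, 25)])
v11: WRITE c=13  (c history now [(1, 47), (7, 45), (11, 13)])
v12: WRITE c=3  (c history now [(1, 47), (7, 45), (11, 13), (12, 3)])
READ b @v4: history=[(2, 38), (4, 42)] -> pick v4 -> 42
READ a @v5: history=[(3, 8), (5, 10)] -> pick v5 -> 10
READ d @v1: history=[(6, 21), (8, 13), (10, 25)] -> no version <= 1 -> NONE
v13: WRITE d=33  (d history now [(6, 21), (8, 13), (10, 25), (13, 33)])
READ b @v10: history=[(2, 38), (4, 42)] -> pick v4 -> 42
v14: WRITE c=43  (c history now [(1, 47), (7, 45), (11, 13), (12, 3), (14, 43)])
v15: WRITE e=13  (e history now [(9, 7), (15, 13)])
v16: WRITE e=30  (e history now [(9, 7), (15, 13), (16, 30)])
v17: WRITE a=1  (a history now [(3, 8), (5, 10), (17, 1)])
v18: WRITE c=7  (c history now [(1, 47), (7, 45), (11, 13), (12, 3), (14, 43), (18, 7)])
v19: WRITE a=7  (a history now [(3, 8), (5, 10), (17, 1), (19, 7)])
READ e @v9: history=[(9, 7), (15, 13), (16, 30)] -> pick v9 -> 7
READ d @v11: history=[(6, 21), (8, 13), (10, 25), (13, 33)] -> pick v10 -> 25
v20: WRITE b=30  (b history now [(2, 38), (4, 42), (20, 30)])
v21: WRITE a=2  (a history now [(3, 8), (5, 10), (17, 1), (19, 7), (21, 2)])
READ d @v15: history=[(6, 21), (8, 13), (10, 25), (13, 33)] -> pick v13 -> 33
v22: WRITE e=42  (e history now [(9, 7), (15, 13), (16, 30), (22, 42)])
v23: WRITE c=16  (c history now [(1, 47), (7, 45), (11, 13), (12, 3), (14, 43), (18, 7), (23, 16)])
v24: WRITE c=14  (c history now [(1, 47), (7, 45), (11, 13), (12, 3), (14, 43), (18, 7), (23, 16), (24, 14)])
Read results in order: ['NONE', '42', '10', 'NONE', '42', '7', '25', '33']
NONE count = 2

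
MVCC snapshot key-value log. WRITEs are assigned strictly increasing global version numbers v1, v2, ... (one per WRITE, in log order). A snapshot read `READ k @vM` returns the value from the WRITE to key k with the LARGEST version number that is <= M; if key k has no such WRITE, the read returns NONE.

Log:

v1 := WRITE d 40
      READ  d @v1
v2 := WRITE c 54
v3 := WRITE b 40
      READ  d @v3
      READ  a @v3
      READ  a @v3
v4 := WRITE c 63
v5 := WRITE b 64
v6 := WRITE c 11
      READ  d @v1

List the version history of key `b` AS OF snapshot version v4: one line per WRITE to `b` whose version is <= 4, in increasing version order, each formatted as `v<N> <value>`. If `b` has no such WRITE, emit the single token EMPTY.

Scan writes for key=b with version <= 4:
  v1 WRITE d 40 -> skip
  v2 WRITE c 54 -> skip
  v3 WRITE b 40 -> keep
  v4 WRITE c 63 -> skip
  v5 WRITE b 64 -> drop (> snap)
  v6 WRITE c 11 -> skip
Collected: [(3, 40)]

Answer: v3 40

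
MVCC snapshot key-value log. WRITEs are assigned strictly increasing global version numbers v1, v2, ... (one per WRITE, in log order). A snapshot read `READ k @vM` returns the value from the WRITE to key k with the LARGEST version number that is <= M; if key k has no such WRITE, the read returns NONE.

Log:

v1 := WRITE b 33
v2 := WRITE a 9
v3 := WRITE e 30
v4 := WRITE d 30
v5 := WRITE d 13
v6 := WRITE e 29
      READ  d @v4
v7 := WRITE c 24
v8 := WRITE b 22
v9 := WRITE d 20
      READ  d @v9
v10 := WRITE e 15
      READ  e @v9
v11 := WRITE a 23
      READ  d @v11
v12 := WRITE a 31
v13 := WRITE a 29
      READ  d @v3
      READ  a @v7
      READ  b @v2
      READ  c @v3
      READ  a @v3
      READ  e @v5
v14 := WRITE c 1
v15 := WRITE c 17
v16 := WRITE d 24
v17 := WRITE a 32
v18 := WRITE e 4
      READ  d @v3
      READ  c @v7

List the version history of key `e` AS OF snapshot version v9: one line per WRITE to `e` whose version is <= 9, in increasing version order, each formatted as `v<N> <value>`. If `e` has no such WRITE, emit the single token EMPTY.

Answer: v3 30
v6 29

Derivation:
Scan writes for key=e with version <= 9:
  v1 WRITE b 33 -> skip
  v2 WRITE a 9 -> skip
  v3 WRITE e 30 -> keep
  v4 WRITE d 30 -> skip
  v5 WRITE d 13 -> skip
  v6 WRITE e 29 -> keep
  v7 WRITE c 24 -> skip
  v8 WRITE b 22 -> skip
  v9 WRITE d 20 -> skip
  v10 WRITE e 15 -> drop (> snap)
  v11 WRITE a 23 -> skip
  v12 WRITE a 31 -> skip
  v13 WRITE a 29 -> skip
  v14 WRITE c 1 -> skip
  v15 WRITE c 17 -> skip
  v16 WRITE d 24 -> skip
  v17 WRITE a 32 -> skip
  v18 WRITE e 4 -> drop (> snap)
Collected: [(3, 30), (6, 29)]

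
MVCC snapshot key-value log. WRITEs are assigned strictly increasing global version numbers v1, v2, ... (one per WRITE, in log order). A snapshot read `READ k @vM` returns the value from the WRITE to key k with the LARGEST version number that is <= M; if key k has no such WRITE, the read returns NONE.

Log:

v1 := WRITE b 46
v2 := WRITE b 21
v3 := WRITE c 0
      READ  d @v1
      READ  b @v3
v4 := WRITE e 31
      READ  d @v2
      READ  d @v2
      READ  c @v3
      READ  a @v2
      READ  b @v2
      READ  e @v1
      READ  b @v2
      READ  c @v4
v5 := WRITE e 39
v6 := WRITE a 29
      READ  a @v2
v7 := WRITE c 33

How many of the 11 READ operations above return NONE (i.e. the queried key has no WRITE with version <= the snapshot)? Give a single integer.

Answer: 6

Derivation:
v1: WRITE b=46  (b history now [(1, 46)])
v2: WRITE b=21  (b history now [(1, 46), (2, 21)])
v3: WRITE c=0  (c history now [(3, 0)])
READ d @v1: history=[] -> no version <= 1 -> NONE
READ b @v3: history=[(1, 46), (2, 21)] -> pick v2 -> 21
v4: WRITE e=31  (e history now [(4, 31)])
READ d @v2: history=[] -> no version <= 2 -> NONE
READ d @v2: history=[] -> no version <= 2 -> NONE
READ c @v3: history=[(3, 0)] -> pick v3 -> 0
READ a @v2: history=[] -> no version <= 2 -> NONE
READ b @v2: history=[(1, 46), (2, 21)] -> pick v2 -> 21
READ e @v1: history=[(4, 31)] -> no version <= 1 -> NONE
READ b @v2: history=[(1, 46), (2, 21)] -> pick v2 -> 21
READ c @v4: history=[(3, 0)] -> pick v3 -> 0
v5: WRITE e=39  (e history now [(4, 31), (5, 39)])
v6: WRITE a=29  (a history now [(6, 29)])
READ a @v2: history=[(6, 29)] -> no version <= 2 -> NONE
v7: WRITE c=33  (c history now [(3, 0), (7, 33)])
Read results in order: ['NONE', '21', 'NONE', 'NONE', '0', 'NONE', '21', 'NONE', '21', '0', 'NONE']
NONE count = 6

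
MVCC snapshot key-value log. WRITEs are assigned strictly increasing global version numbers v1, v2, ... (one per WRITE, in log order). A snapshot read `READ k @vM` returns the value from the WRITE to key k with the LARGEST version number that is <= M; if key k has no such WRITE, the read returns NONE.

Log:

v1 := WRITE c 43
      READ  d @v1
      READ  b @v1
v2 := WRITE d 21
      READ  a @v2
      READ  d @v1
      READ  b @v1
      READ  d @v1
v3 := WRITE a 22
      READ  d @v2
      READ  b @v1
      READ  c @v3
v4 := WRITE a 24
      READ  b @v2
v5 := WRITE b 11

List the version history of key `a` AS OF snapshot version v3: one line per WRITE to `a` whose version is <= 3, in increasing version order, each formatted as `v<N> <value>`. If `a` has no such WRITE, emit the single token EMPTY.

Answer: v3 22

Derivation:
Scan writes for key=a with version <= 3:
  v1 WRITE c 43 -> skip
  v2 WRITE d 21 -> skip
  v3 WRITE a 22 -> keep
  v4 WRITE a 24 -> drop (> snap)
  v5 WRITE b 11 -> skip
Collected: [(3, 22)]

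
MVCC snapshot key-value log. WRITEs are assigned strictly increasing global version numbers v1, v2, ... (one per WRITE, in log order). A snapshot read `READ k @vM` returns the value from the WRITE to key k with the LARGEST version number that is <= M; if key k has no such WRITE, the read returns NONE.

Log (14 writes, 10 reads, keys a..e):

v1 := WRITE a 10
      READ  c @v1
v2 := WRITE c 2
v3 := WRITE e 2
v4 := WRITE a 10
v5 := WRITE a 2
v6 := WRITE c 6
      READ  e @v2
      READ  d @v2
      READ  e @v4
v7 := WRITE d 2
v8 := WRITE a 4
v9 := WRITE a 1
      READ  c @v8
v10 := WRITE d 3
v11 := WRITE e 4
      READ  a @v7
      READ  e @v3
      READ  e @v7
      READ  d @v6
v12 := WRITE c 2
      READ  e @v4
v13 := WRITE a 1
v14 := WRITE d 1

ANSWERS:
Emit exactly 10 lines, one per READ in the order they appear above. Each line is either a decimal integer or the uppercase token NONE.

v1: WRITE a=10  (a history now [(1, 10)])
READ c @v1: history=[] -> no version <= 1 -> NONE
v2: WRITE c=2  (c history now [(2, 2)])
v3: WRITE e=2  (e history now [(3, 2)])
v4: WRITE a=10  (a history now [(1, 10), (4, 10)])
v5: WRITE a=2  (a history now [(1, 10), (4, 10), (5, 2)])
v6: WRITE c=6  (c history now [(2, 2), (6, 6)])
READ e @v2: history=[(3, 2)] -> no version <= 2 -> NONE
READ d @v2: history=[] -> no version <= 2 -> NONE
READ e @v4: history=[(3, 2)] -> pick v3 -> 2
v7: WRITE d=2  (d history now [(7, 2)])
v8: WRITE a=4  (a history now [(1, 10), (4, 10), (5, 2), (8, 4)])
v9: WRITE a=1  (a history now [(1, 10), (4, 10), (5, 2), (8, 4), (9, 1)])
READ c @v8: history=[(2, 2), (6, 6)] -> pick v6 -> 6
v10: WRITE d=3  (d history now [(7, 2), (10, 3)])
v11: WRITE e=4  (e history now [(3, 2), (11, 4)])
READ a @v7: history=[(1, 10), (4, 10), (5, 2), (8, 4), (9, 1)] -> pick v5 -> 2
READ e @v3: history=[(3, 2), (11, 4)] -> pick v3 -> 2
READ e @v7: history=[(3, 2), (11, 4)] -> pick v3 -> 2
READ d @v6: history=[(7, 2), (10, 3)] -> no version <= 6 -> NONE
v12: WRITE c=2  (c history now [(2, 2), (6, 6), (12, 2)])
READ e @v4: history=[(3, 2), (11, 4)] -> pick v3 -> 2
v13: WRITE a=1  (a history now [(1, 10), (4, 10), (5, 2), (8, 4), (9, 1), (13, 1)])
v14: WRITE d=1  (d history now [(7, 2), (10, 3), (14, 1)])

Answer: NONE
NONE
NONE
2
6
2
2
2
NONE
2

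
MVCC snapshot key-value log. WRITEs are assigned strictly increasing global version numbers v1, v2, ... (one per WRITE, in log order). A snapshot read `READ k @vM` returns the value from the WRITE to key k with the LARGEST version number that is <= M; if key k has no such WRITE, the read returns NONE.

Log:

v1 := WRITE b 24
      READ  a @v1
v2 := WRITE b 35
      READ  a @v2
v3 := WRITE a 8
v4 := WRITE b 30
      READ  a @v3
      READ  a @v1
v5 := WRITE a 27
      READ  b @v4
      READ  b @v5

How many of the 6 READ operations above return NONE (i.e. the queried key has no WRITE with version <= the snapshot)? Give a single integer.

Answer: 3

Derivation:
v1: WRITE b=24  (b history now [(1, 24)])
READ a @v1: history=[] -> no version <= 1 -> NONE
v2: WRITE b=35  (b history now [(1, 24), (2, 35)])
READ a @v2: history=[] -> no version <= 2 -> NONE
v3: WRITE a=8  (a history now [(3, 8)])
v4: WRITE b=30  (b history now [(1, 24), (2, 35), (4, 30)])
READ a @v3: history=[(3, 8)] -> pick v3 -> 8
READ a @v1: history=[(3, 8)] -> no version <= 1 -> NONE
v5: WRITE a=27  (a history now [(3, 8), (5, 27)])
READ b @v4: history=[(1, 24), (2, 35), (4, 30)] -> pick v4 -> 30
READ b @v5: history=[(1, 24), (2, 35), (4, 30)] -> pick v4 -> 30
Read results in order: ['NONE', 'NONE', '8', 'NONE', '30', '30']
NONE count = 3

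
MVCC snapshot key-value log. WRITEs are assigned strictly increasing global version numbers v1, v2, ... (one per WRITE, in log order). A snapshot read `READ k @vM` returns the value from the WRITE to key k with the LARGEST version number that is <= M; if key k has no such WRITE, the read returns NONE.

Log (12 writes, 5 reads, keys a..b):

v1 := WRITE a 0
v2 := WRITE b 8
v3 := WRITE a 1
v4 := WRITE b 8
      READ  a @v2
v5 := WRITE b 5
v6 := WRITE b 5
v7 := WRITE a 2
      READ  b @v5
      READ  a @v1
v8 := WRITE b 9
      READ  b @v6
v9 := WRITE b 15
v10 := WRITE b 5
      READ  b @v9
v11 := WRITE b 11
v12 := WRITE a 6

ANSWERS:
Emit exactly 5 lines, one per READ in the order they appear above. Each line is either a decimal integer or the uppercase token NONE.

v1: WRITE a=0  (a history now [(1, 0)])
v2: WRITE b=8  (b history now [(2, 8)])
v3: WRITE a=1  (a history now [(1, 0), (3, 1)])
v4: WRITE b=8  (b history now [(2, 8), (4, 8)])
READ a @v2: history=[(1, 0), (3, 1)] -> pick v1 -> 0
v5: WRITE b=5  (b history now [(2, 8), (4, 8), (5, 5)])
v6: WRITE b=5  (b history now [(2, 8), (4, 8), (5, 5), (6, 5)])
v7: WRITE a=2  (a history now [(1, 0), (3, 1), (7, 2)])
READ b @v5: history=[(2, 8), (4, 8), (5, 5), (6, 5)] -> pick v5 -> 5
READ a @v1: history=[(1, 0), (3, 1), (7, 2)] -> pick v1 -> 0
v8: WRITE b=9  (b history now [(2, 8), (4, 8), (5, 5), (6, 5), (8, 9)])
READ b @v6: history=[(2, 8), (4, 8), (5, 5), (6, 5), (8, 9)] -> pick v6 -> 5
v9: WRITE b=15  (b history now [(2, 8), (4, 8), (5, 5), (6, 5), (8, 9), (9, 15)])
v10: WRITE b=5  (b history now [(2, 8), (4, 8), (5, 5), (6, 5), (8, 9), (9, 15), (10, 5)])
READ b @v9: history=[(2, 8), (4, 8), (5, 5), (6, 5), (8, 9), (9, 15), (10, 5)] -> pick v9 -> 15
v11: WRITE b=11  (b history now [(2, 8), (4, 8), (5, 5), (6, 5), (8, 9), (9, 15), (10, 5), (11, 11)])
v12: WRITE a=6  (a history now [(1, 0), (3, 1), (7, 2), (12, 6)])

Answer: 0
5
0
5
15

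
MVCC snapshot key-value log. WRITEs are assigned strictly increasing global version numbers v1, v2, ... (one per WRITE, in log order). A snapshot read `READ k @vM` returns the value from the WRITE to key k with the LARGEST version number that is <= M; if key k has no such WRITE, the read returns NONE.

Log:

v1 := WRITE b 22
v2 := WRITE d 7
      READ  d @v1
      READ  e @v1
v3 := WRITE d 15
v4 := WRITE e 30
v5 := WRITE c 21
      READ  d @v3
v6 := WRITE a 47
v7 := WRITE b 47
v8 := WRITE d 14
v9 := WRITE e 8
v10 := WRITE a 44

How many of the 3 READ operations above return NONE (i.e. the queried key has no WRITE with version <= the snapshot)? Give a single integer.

Answer: 2

Derivation:
v1: WRITE b=22  (b history now [(1, 22)])
v2: WRITE d=7  (d history now [(2, 7)])
READ d @v1: history=[(2, 7)] -> no version <= 1 -> NONE
READ e @v1: history=[] -> no version <= 1 -> NONE
v3: WRITE d=15  (d history now [(2, 7), (3, 15)])
v4: WRITE e=30  (e history now [(4, 30)])
v5: WRITE c=21  (c history now [(5, 21)])
READ d @v3: history=[(2, 7), (3, 15)] -> pick v3 -> 15
v6: WRITE a=47  (a history now [(6, 47)])
v7: WRITE b=47  (b history now [(1, 22), (7, 47)])
v8: WRITE d=14  (d history now [(2, 7), (3, 15), (8, 14)])
v9: WRITE e=8  (e history now [(4, 30), (9, 8)])
v10: WRITE a=44  (a history now [(6, 47), (10, 44)])
Read results in order: ['NONE', 'NONE', '15']
NONE count = 2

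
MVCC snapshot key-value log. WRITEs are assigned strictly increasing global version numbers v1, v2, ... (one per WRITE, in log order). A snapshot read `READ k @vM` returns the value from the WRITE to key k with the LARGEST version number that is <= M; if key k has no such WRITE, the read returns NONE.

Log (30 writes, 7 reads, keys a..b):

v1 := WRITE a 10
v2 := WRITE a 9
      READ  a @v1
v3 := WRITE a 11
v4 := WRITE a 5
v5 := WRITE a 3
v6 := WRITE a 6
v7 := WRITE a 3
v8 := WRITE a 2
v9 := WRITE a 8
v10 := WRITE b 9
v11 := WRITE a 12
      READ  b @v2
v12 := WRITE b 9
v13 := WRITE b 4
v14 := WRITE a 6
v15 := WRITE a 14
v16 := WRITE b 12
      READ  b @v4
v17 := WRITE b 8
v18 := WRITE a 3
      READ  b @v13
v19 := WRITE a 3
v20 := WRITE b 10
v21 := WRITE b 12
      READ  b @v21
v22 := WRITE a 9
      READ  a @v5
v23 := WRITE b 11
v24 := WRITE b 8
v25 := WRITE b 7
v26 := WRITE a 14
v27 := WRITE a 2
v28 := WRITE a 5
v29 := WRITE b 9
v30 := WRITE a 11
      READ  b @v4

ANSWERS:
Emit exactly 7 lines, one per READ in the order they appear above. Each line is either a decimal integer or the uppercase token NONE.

v1: WRITE a=10  (a history now [(1, 10)])
v2: WRITE a=9  (a history now [(1, 10), (2, 9)])
READ a @v1: history=[(1, 10), (2, 9)] -> pick v1 -> 10
v3: WRITE a=11  (a history now [(1, 10), (2, 9), (3, 11)])
v4: WRITE a=5  (a history now [(1, 10), (2, 9), (3, 11), (4, 5)])
v5: WRITE a=3  (a history now [(1, 10), (2, 9), (3, 11), (4, 5), (5, 3)])
v6: WRITE a=6  (a history now [(1, 10), (2, 9), (3, 11), (4, 5), (5, 3), (6, 6)])
v7: WRITE a=3  (a history now [(1, 10), (2, 9), (3, 11), (4, 5), (5, 3), (6, 6), (7, 3)])
v8: WRITE a=2  (a history now [(1, 10), (2, 9), (3, 11), (4, 5), (5, 3), (6, 6), (7, 3), (8, 2)])
v9: WRITE a=8  (a history now [(1, 10), (2, 9), (3, 11), (4, 5), (5, 3), (6, 6), (7, 3), (8, 2), (9, 8)])
v10: WRITE b=9  (b history now [(10, 9)])
v11: WRITE a=12  (a history now [(1, 10), (2, 9), (3, 11), (4, 5), (5, 3), (6, 6), (7, 3), (8, 2), (9, 8), (11, 12)])
READ b @v2: history=[(10, 9)] -> no version <= 2 -> NONE
v12: WRITE b=9  (b history now [(10, 9), (12, 9)])
v13: WRITE b=4  (b history now [(10, 9), (12, 9), (13, 4)])
v14: WRITE a=6  (a history now [(1, 10), (2, 9), (3, 11), (4, 5), (5, 3), (6, 6), (7, 3), (8, 2), (9, 8), (11, 12), (14, 6)])
v15: WRITE a=14  (a history now [(1, 10), (2, 9), (3, 11), (4, 5), (5, 3), (6, 6), (7, 3), (8, 2), (9, 8), (11, 12), (14, 6), (15, 14)])
v16: WRITE b=12  (b history now [(10, 9), (12, 9), (13, 4), (16, 12)])
READ b @v4: history=[(10, 9), (12, 9), (13, 4), (16, 12)] -> no version <= 4 -> NONE
v17: WRITE b=8  (b history now [(10, 9), (12, 9), (13, 4), (16, 12), (17, 8)])
v18: WRITE a=3  (a history now [(1, 10), (2, 9), (3, 11), (4, 5), (5, 3), (6, 6), (7, 3), (8, 2), (9, 8), (11, 12), (14, 6), (15, 14), (18, 3)])
READ b @v13: history=[(10, 9), (12, 9), (13, 4), (16, 12), (17, 8)] -> pick v13 -> 4
v19: WRITE a=3  (a history now [(1, 10), (2, 9), (3, 11), (4, 5), (5, 3), (6, 6), (7, 3), (8, 2), (9, 8), (11, 12), (14, 6), (15, 14), (18, 3), (19, 3)])
v20: WRITE b=10  (b history now [(10, 9), (12, 9), (13, 4), (16, 12), (17, 8), (20, 10)])
v21: WRITE b=12  (b history now [(10, 9), (12, 9), (13, 4), (16, 12), (17, 8), (20, 10), (21, 12)])
READ b @v21: history=[(10, 9), (12, 9), (13, 4), (16, 12), (17, 8), (20, 10), (21, 12)] -> pick v21 -> 12
v22: WRITE a=9  (a history now [(1, 10), (2, 9), (3, 11), (4, 5), (5, 3), (6, 6), (7, 3), (8, 2), (9, 8), (11, 12), (14, 6), (15, 14), (18, 3), (19, 3), (22, 9)])
READ a @v5: history=[(1, 10), (2, 9), (3, 11), (4, 5), (5, 3), (6, 6), (7, 3), (8, 2), (9, 8), (11, 12), (14, 6), (15, 14), (18, 3), (19, 3), (22, 9)] -> pick v5 -> 3
v23: WRITE b=11  (b history now [(10, 9), (12, 9), (13, 4), (16, 12), (17, 8), (20, 10), (21, 12), (23, 11)])
v24: WRITE b=8  (b history now [(10, 9), (12, 9), (13, 4), (16, 12), (17, 8), (20, 10), (21, 12), (23, 11), (24, 8)])
v25: WRITE b=7  (b history now [(10, 9), (12, 9), (13, 4), (16, 12), (17, 8), (20, 10), (21, 12), (23, 11), (24, 8), (25, 7)])
v26: WRITE a=14  (a history now [(1, 10), (2, 9), (3, 11), (4, 5), (5, 3), (6, 6), (7, 3), (8, 2), (9, 8), (11, 12), (14, 6), (15, 14), (18, 3), (19, 3), (22, 9), (26, 14)])
v27: WRITE a=2  (a history now [(1, 10), (2, 9), (3, 11), (4, 5), (5, 3), (6, 6), (7, 3), (8, 2), (9, 8), (11, 12), (14, 6), (15, 14), (18, 3), (19, 3), (22, 9), (26, 14), (27, 2)])
v28: WRITE a=5  (a history now [(1, 10), (2, 9), (3, 11), (4, 5), (5, 3), (6, 6), (7, 3), (8, 2), (9, 8), (11, 12), (14, 6), (15, 14), (18, 3), (19, 3), (22, 9), (26, 14), (27, 2), (28, 5)])
v29: WRITE b=9  (b history now [(10, 9), (12, 9), (13, 4), (16, 12), (17, 8), (20, 10), (21, 12), (23, 11), (24, 8), (25, 7), (29, 9)])
v30: WRITE a=11  (a history now [(1, 10), (2, 9), (3, 11), (4, 5), (5, 3), (6, 6), (7, 3), (8, 2), (9, 8), (11, 12), (14, 6), (15, 14), (18, 3), (19, 3), (22, 9), (26, 14), (27, 2), (28, 5), (30, 11)])
READ b @v4: history=[(10, 9), (12, 9), (13, 4), (16, 12), (17, 8), (20, 10), (21, 12), (23, 11), (24, 8), (25, 7), (29, 9)] -> no version <= 4 -> NONE

Answer: 10
NONE
NONE
4
12
3
NONE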